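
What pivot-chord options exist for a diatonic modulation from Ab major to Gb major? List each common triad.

Bbm, Db

Triads in Ab major: Ab (I), Bbm (ii), Cm (iii), Db (IV), Eb (V), Fm (vi), Gdim (vii°).
Triads in Gb major: Gb (I), Abm (ii), Bbm (iii), Cb (IV), Db (V), Ebm (vi), Fdim (vii°).
Shared triads with their functions: Bbm (ii in Ab major, iii in Gb major); Db (IV in Ab major, V in Gb major).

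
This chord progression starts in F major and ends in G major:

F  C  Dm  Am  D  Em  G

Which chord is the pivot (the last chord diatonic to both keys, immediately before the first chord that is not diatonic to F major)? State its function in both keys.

Chords diatonic to F major: F, Gm, Am, Bb, C, Dm, Edim.
Reading the progression, the first chord not in that set is D, so the modulation leaves F major there.
The chord immediately before D is Am, which is diatonic to both keys: iii in F major and ii in G major.

Am — iii in F major, ii in G major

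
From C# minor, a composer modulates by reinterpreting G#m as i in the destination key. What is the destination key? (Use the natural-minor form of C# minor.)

The numeral i denotes a minor triad on scale degree 1. With G# on degree 1, the tonic of the new key is G#.
Degree 1 carries a minor triad in minor keys, so the destination is G# minor.
Check: the diatonic triads of G# minor (natural minor) are G#m (i), A#dim (ii°), B (III), C#m (iv), D#m (v), E (VI), F# (VII) — G#m is indeed i.

G# minor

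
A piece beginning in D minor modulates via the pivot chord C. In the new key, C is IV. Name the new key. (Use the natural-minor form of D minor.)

G major

The numeral IV denotes a major triad on scale degree 4. With C on degree 4, the tonic of the new key is G.
Degree 4 carries a major triad in major keys, so the destination is G major.
Check: the diatonic triads of G major are G (I), Am (ii), Bm (iii), C (IV), D (V), Em (vi), F#dim (vii°) — C is indeed IV.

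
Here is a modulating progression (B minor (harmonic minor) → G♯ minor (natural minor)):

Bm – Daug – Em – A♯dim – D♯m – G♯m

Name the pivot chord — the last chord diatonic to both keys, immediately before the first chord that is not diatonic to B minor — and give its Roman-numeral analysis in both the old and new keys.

Chords diatonic to B minor: Bm, C♯dim, Daug, Em, F♯, G, A♯dim.
Reading the progression, the first chord not in that set is D♯m, so the modulation leaves B minor there.
The chord immediately before D♯m is A♯dim, which is diatonic to both keys: vii° in B minor and ii° in G♯ minor.

A♯dim — vii° in B minor, ii° in G♯ minor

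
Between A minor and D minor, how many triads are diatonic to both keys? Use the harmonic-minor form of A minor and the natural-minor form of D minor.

3

Diatonic triads of A minor (harmonic minor): Am (i), Bdim (ii°), Caug (III+), Dm (iv), E (V), F (VI), G#dim (vii°).
Diatonic triads of D minor (natural minor): Dm (i), Edim (ii°), F (III), Gm (iv), Am (v), Bb (VI), C (VII).
Matching root and quality in both lists: Am, Dm, F.
That gives 3 common triads.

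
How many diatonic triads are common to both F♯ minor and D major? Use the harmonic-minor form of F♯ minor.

3

Diatonic triads of F♯ minor (harmonic minor): F♯ minor (i), G♯ diminished (ii°), A augmented (III+), B minor (iv), C♯ major (V), D major (VI), E♯ diminished (vii°).
Diatonic triads of D major: D major (I), E minor (ii), F♯ minor (iii), G major (IV), A major (V), B minor (vi), C♯ diminished (vii°).
Matching root and quality in both lists: F♯ minor, B minor, D major.
That gives 3 common triads.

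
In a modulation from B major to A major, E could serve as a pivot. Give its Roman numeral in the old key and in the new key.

IV in B major; V in A major

The scale of B major is B C# D# E F# G# A#; E is degree 4, and the triad built there (E-G#-B) is major, so it is IV.
The scale of A major is A B C# D E F# G#; E is degree 5, and the triad built there (E-G#-B) is major, so it is V.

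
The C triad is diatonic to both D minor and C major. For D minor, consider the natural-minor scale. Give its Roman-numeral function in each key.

VII in D minor; I in C major

The scale of D minor (natural minor) is D E F G A Bb C; C is degree 7, and the triad built there (C-E-G) is major, so it is VII.
The scale of C major is C D E F G A B; C is degree 1, and the triad built there (C-E-G) is major, so it is I.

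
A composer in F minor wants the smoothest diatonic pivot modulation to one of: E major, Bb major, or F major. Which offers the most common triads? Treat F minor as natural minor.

Triads of F minor (natural minor): Fm (i), Gdim (ii°), Ab (III), Bbm (iv), Cm (v), Db (VI), Eb (VII).
E major shares 0: none.
Bb major shares 2: Cm, Eb.
F major shares 0: none.
The most common triads (2) are shared with Bb major.

Bb major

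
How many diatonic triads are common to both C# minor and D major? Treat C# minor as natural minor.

2

Diatonic triads of C# minor (natural minor): C#m (i), D#dim (ii°), E (III), F#m (iv), G#m (v), A (VI), B (VII).
Diatonic triads of D major: D (I), Em (ii), F#m (iii), G (IV), A (V), Bm (vi), C#dim (vii°).
Matching root and quality in both lists: F#m, A.
That gives 2 common triads.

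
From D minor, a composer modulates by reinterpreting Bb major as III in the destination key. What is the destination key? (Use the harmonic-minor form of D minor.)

The numeral III denotes a major triad on scale degree 3. With Bb on degree 3, the tonic of the new key is G.
Degree 3 carries a major triad in natural-minor keys, so the destination is G minor.
Check: the diatonic triads of G minor (natural minor) are Gm (i), Adim (ii°), Bb (III), Cm (iv), Dm (v), Eb (VI), F (VII) — Bb major is indeed III.

G minor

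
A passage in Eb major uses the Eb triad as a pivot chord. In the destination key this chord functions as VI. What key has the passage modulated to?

G minor

The numeral VI denotes a major triad on scale degree 6. With Eb on degree 6, the tonic of the new key is G.
Degree 6 carries a major triad in minor keys, so the destination is G minor.
Check: the diatonic triads of G minor (natural minor) are Gm (i), Adim (ii°), Bb (III), Cm (iv), Dm (v), Eb (VI), F (VII) — Eb is indeed VI.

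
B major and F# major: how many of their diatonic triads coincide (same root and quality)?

Diatonic triads of B major: B (I), C#m (ii), D#m (iii), E (IV), F# (V), G#m (vi), A#dim (vii°).
Diatonic triads of F# major: F# (I), G#m (ii), A#m (iii), B (IV), C# (V), D#m (vi), E#dim (vii°).
Matching root and quality in both lists: B, D#m, F#, G#m.
That gives 4 common triads.

4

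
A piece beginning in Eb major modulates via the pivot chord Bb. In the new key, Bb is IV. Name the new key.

The numeral IV denotes a major triad on scale degree 4. With Bb on degree 4, the tonic of the new key is F.
Degree 4 carries a major triad in major keys, so the destination is F major.
Check: the diatonic triads of F major are F (I), Gm (ii), Am (iii), Bb (IV), C (V), Dm (vi), Edim (vii°) — Bb is indeed IV.

F major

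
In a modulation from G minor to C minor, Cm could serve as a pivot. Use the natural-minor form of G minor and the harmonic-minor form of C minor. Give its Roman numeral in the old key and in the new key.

iv in G minor; i in C minor

The scale of G minor (natural minor) is G A B♭ C D E♭ F; C is degree 4, and the triad built there (C-E♭-G) is minor, so it is iv.
The scale of C minor (harmonic minor) is C D E♭ F G A♭ B; C is degree 1, and the triad built there (C-E♭-G) is minor, so it is i.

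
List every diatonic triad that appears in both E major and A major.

E, F#m, A, C#m

Triads in E major: E (I), F#m (ii), G#m (iii), A (IV), B (V), C#m (vi), D#dim (vii°).
Triads in A major: A (I), Bm (ii), C#m (iii), D (IV), E (V), F#m (vi), G#dim (vii°).
Shared triads with their functions: E (I in E major, V in A major); F#m (ii in E major, vi in A major); A (IV in E major, I in A major); C#m (vi in E major, iii in A major).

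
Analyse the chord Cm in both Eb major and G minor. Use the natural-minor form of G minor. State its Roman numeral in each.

The scale of Eb major is Eb F G Ab Bb C D; C is degree 6, and the triad built there (C-Eb-G) is minor, so it is vi.
The scale of G minor (natural minor) is G A Bb C D Eb F; C is degree 4, and the triad built there (C-Eb-G) is minor, so it is iv.

vi in Eb major; iv in G minor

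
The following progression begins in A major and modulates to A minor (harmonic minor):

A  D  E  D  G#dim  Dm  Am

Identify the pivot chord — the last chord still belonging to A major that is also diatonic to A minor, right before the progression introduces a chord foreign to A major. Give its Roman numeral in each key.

G#dim — vii° in A major, vii° in A minor

Chords diatonic to A major: A, Bm, C#m, D, E, F#m, G#dim.
Reading the progression, the first chord not in that set is Dm, so the modulation leaves A major there.
The chord immediately before Dm is G#dim, which is diatonic to both keys: vii° in A major and vii° in A minor.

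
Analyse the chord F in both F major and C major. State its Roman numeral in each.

I in F major; IV in C major

The scale of F major is F G A Bb C D E; F is degree 1, and the triad built there (F-A-C) is major, so it is I.
The scale of C major is C D E F G A B; F is degree 4, and the triad built there (F-A-C) is major, so it is IV.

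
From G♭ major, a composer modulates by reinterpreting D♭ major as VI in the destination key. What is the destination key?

The numeral VI denotes a major triad on scale degree 6. With D♭ on degree 6, the tonic of the new key is F.
Degree 6 carries a major triad in minor keys, so the destination is F minor.
Check: the diatonic triads of F minor (natural minor) are Fm (i), Gdim (ii°), A♭ (III), B♭m (iv), Cm (v), D♭ (VI), E♭ (VII) — D♭ major is indeed VI.

F minor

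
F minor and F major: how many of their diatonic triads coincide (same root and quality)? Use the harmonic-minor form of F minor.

2

Diatonic triads of F minor (harmonic minor): Fm (i), Gdim (ii°), A♭aug (III+), B♭m (iv), C (V), D♭ (VI), Edim (vii°).
Diatonic triads of F major: F (I), Gm (ii), Am (iii), B♭ (IV), C (V), Dm (vi), Edim (vii°).
Matching root and quality in both lists: C, Edim.
That gives 2 common triads.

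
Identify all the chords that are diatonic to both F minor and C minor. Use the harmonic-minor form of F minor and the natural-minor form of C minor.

Triads in F minor (harmonic minor): F minor (i), G diminished (ii°), Ab augmented (III+), Bb minor (iv), C major (V), Db major (VI), E diminished (vii°).
Triads in C minor (natural minor): C minor (i), D diminished (ii°), Eb major (III), F minor (iv), G minor (v), Ab major (VI), Bb major (VII).
Shared triads with their functions: F minor (i in F minor, iv in C minor).

Fm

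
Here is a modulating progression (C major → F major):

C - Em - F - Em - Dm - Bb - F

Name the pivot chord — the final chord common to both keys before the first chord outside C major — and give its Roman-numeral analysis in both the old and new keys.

Dm — ii in C major, vi in F major

Chords diatonic to C major: C, Dm, Em, F, G, Am, Bdim.
Reading the progression, the first chord not in that set is Bb, so the modulation leaves C major there.
The chord immediately before Bb is Dm, which is diatonic to both keys: ii in C major and vi in F major.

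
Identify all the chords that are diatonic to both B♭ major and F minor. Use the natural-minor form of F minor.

Cm, E♭

Triads in B♭ major: B♭ (I), Cm (ii), Dm (iii), E♭ (IV), F (V), Gm (vi), Adim (vii°).
Triads in F minor (natural minor): Fm (i), Gdim (ii°), A♭ (III), B♭m (iv), Cm (v), D♭ (VI), E♭ (VII).
Shared triads with their functions: Cm (ii in B♭ major, v in F minor); E♭ (IV in B♭ major, VII in F minor).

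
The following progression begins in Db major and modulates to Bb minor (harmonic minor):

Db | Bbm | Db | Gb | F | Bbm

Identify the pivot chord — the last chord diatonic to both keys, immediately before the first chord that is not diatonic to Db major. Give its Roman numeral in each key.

Gb — IV in Db major, VI in Bb minor

Chords diatonic to Db major: Db, Ebm, Fm, Gb, Ab, Bbm, Cdim.
Reading the progression, the first chord not in that set is F, so the modulation leaves Db major there.
The chord immediately before F is Gb, which is diatonic to both keys: IV in Db major and VI in Bb minor.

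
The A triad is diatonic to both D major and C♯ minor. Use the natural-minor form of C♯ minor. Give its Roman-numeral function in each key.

The scale of D major is D E F♯ G A B C♯; A is degree 5, and the triad built there (A-C♯-E) is major, so it is V.
The scale of C♯ minor (natural minor) is C♯ D♯ E F♯ G♯ A B; A is degree 6, and the triad built there (A-C♯-E) is major, so it is VI.

V in D major; VI in C♯ minor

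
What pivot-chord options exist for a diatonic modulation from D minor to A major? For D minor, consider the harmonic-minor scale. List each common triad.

Triads in D minor (harmonic minor): D minor (i), E diminished (ii°), F augmented (III+), G minor (iv), A major (V), Bb major (VI), C# diminished (vii°).
Triads in A major: A major (I), B minor (ii), C# minor (iii), D major (IV), E major (V), F# minor (vi), G# diminished (vii°).
Shared triads with their functions: A major (V in D minor, I in A major).

A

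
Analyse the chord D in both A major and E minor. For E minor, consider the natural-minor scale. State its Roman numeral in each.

IV in A major; VII in E minor

The scale of A major is A B C♯ D E F♯ G♯; D is degree 4, and the triad built there (D-F♯-A) is major, so it is IV.
The scale of E minor (natural minor) is E F♯ G A B C D; D is degree 7, and the triad built there (D-F♯-A) is major, so it is VII.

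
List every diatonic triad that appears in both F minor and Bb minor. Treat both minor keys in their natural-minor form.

Fm, Ab, Bbm, Db

Triads in F minor (natural minor): F minor (i), G diminished (ii°), Ab major (III), Bb minor (iv), C minor (v), Db major (VI), Eb major (VII).
Triads in Bb minor (natural minor): Bb minor (i), C diminished (ii°), Db major (III), Eb minor (iv), F minor (v), Gb major (VI), Ab major (VII).
Shared triads with their functions: F minor (i in F minor, v in Bb minor); Ab major (III in F minor, VII in Bb minor); Bb minor (iv in F minor, i in Bb minor); Db major (VI in F minor, III in Bb minor).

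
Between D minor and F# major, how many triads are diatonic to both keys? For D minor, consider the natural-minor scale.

0

Diatonic triads of D minor (natural minor): Dm (i), Edim (ii°), F (III), Gm (iv), Am (v), Bb (VI), C (VII).
Diatonic triads of F# major: F# (I), G#m (ii), A#m (iii), B (IV), C# (V), D#m (vi), E#dim (vii°).
No triad has the same root and quality in both keys.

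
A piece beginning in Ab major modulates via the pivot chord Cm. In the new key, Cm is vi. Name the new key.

Eb major

The numeral vi denotes a minor triad on scale degree 6. With C on degree 6, the tonic of the new key is Eb.
Degree 6 carries a minor triad in major keys, so the destination is Eb major.
Check: the diatonic triads of Eb major are Eb (I), Fm (ii), Gm (iii), Ab (IV), Bb (V), Cm (vi), Ddim (vii°) — Cm is indeed vi.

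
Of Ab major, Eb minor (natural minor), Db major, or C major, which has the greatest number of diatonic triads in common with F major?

C major

Triads of F major: F major (I), G minor (ii), A minor (iii), Bb major (IV), C major (V), D minor (vi), E diminished (vii°).
Ab major shares 0: none.
Eb minor (natural minor) shares 0: none.
Db major shares 0: none.
C major shares 4: F, Am, C, Dm.
The most common triads (4) are shared with C major.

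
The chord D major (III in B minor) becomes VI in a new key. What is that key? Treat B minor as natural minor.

F# minor

The numeral VI denotes a major triad on scale degree 6. With D on degree 6, the tonic of the new key is F#.
Degree 6 carries a major triad in minor keys, so the destination is F# minor.
Check: the diatonic triads of F# minor (natural minor) are F#m (i), G#dim (ii°), A (III), Bm (iv), C#m (v), D (VI), E (VII) — D major is indeed VI.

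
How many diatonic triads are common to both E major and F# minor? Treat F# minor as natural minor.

4

Diatonic triads of E major: E (I), F#m (ii), G#m (iii), A (IV), B (V), C#m (vi), D#dim (vii°).
Diatonic triads of F# minor (natural minor): F#m (i), G#dim (ii°), A (III), Bm (iv), C#m (v), D (VI), E (VII).
Matching root and quality in both lists: E, F#m, A, C#m.
That gives 4 common triads.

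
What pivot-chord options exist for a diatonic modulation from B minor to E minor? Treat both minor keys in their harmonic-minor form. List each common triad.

Em

Triads in B minor (harmonic minor): B minor (i), C# diminished (ii°), D augmented (III+), E minor (iv), F# major (V), G major (VI), A# diminished (vii°).
Triads in E minor (harmonic minor): E minor (i), F# diminished (ii°), G augmented (III+), A minor (iv), B major (V), C major (VI), D# diminished (vii°).
Shared triads with their functions: E minor (iv in B minor, i in E minor).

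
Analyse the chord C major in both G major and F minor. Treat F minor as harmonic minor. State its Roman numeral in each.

IV in G major; V in F minor

The scale of G major is G A B C D E F#; C is degree 4, and the triad built there (C-E-G) is major, so it is IV.
The scale of F minor (harmonic minor) is F G Ab Bb C Db E; C is degree 5, and the triad built there (C-E-G) is major, so it is V.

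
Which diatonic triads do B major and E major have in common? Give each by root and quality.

B, C#m, E, G#m

Triads in B major: B major (I), C# minor (ii), D# minor (iii), E major (IV), F# major (V), G# minor (vi), A# diminished (vii°).
Triads in E major: E major (I), F# minor (ii), G# minor (iii), A major (IV), B major (V), C# minor (vi), D# diminished (vii°).
Shared triads with their functions: B major (I in B major, V in E major); C# minor (ii in B major, vi in E major); E major (IV in B major, I in E major); G# minor (vi in B major, iii in E major).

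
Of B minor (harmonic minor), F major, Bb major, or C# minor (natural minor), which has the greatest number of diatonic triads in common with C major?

F major

Triads of C major: C major (I), D minor (ii), E minor (iii), F major (IV), G major (V), A minor (vi), B diminished (vii°).
B minor (harmonic minor) shares 2: Em, G.
F major shares 4: C, Dm, F, Am.
Bb major shares 2: Dm, F.
C# minor (natural minor) shares 0: none.
The most common triads (4) are shared with F major.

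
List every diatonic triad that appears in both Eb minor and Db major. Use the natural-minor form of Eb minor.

Ebm, Gb, Bbm, Db

Triads in Eb minor (natural minor): Ebm (i), Fdim (ii°), Gb (III), Abm (iv), Bbm (v), Cb (VI), Db (VII).
Triads in Db major: Db (I), Ebm (ii), Fm (iii), Gb (IV), Ab (V), Bbm (vi), Cdim (vii°).
Shared triads with their functions: Ebm (i in Eb minor, ii in Db major); Gb (III in Eb minor, IV in Db major); Bbm (v in Eb minor, vi in Db major); Db (VII in Eb minor, I in Db major).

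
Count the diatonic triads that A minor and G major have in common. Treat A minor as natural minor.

4

Diatonic triads of A minor (natural minor): Am (i), Bdim (ii°), C (III), Dm (iv), Em (v), F (VI), G (VII).
Diatonic triads of G major: G (I), Am (ii), Bm (iii), C (IV), D (V), Em (vi), F♯dim (vii°).
Matching root and quality in both lists: Am, C, Em, G.
That gives 4 common triads.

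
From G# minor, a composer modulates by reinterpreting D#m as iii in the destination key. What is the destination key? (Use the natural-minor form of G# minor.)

B major

The numeral iii denotes a minor triad on scale degree 3. With D# on degree 3, the tonic of the new key is B.
Degree 3 carries a minor triad in major keys, so the destination is B major.
Check: the diatonic triads of B major are B (I), C#m (ii), D#m (iii), E (IV), F# (V), G#m (vi), A#dim (vii°) — D#m is indeed iii.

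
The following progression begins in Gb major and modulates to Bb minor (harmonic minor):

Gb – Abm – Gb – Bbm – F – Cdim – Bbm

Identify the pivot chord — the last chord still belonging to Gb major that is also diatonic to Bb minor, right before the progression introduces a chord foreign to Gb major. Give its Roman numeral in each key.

Bbm — iii in Gb major, i in Bb minor

Chords diatonic to Gb major: Gb, Abm, Bbm, Cb, Db, Ebm, Fdim.
Reading the progression, the first chord not in that set is F, so the modulation leaves Gb major there.
The chord immediately before F is Bbm, which is diatonic to both keys: iii in Gb major and i in Bb minor.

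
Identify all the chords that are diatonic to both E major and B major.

E, G#m, B, C#m

Triads in E major: E major (I), F# minor (ii), G# minor (iii), A major (IV), B major (V), C# minor (vi), D# diminished (vii°).
Triads in B major: B major (I), C# minor (ii), D# minor (iii), E major (IV), F# major (V), G# minor (vi), A# diminished (vii°).
Shared triads with their functions: E major (I in E major, IV in B major); G# minor (iii in E major, vi in B major); B major (V in E major, I in B major); C# minor (vi in E major, ii in B major).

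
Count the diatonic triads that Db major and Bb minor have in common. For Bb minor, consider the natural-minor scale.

7

Diatonic triads of Db major: Db (I), Ebm (ii), Fm (iii), Gb (IV), Ab (V), Bbm (vi), Cdim (vii°).
Diatonic triads of Bb minor (natural minor): Bbm (i), Cdim (ii°), Db (III), Ebm (iv), Fm (v), Gb (VI), Ab (VII).
Matching root and quality in both lists: Db, Ebm, Fm, Gb, Ab, Bbm, Cdim.
That gives 7 common triads.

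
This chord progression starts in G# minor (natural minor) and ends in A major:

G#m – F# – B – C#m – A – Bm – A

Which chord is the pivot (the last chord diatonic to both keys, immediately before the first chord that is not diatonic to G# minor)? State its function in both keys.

Chords diatonic to G# minor: G#m, A#dim, B, C#m, D#m, E, F#.
Reading the progression, the first chord not in that set is A, so the modulation leaves G# minor there.
The chord immediately before A is C#m, which is diatonic to both keys: iv in G# minor and iii in A major.

C#m — iv in G# minor, iii in A major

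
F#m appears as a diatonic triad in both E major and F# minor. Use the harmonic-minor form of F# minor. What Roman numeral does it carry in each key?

ii in E major; i in F# minor

The scale of E major is E F# G# A B C# D#; F# is degree 2, and the triad built there (F#-A-C#) is minor, so it is ii.
The scale of F# minor (harmonic minor) is F# G# A B C# D E#; F# is degree 1, and the triad built there (F#-A-C#) is minor, so it is i.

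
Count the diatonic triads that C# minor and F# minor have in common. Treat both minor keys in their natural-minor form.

4

Diatonic triads of C# minor (natural minor): C#m (i), D#dim (ii°), E (III), F#m (iv), G#m (v), A (VI), B (VII).
Diatonic triads of F# minor (natural minor): F#m (i), G#dim (ii°), A (III), Bm (iv), C#m (v), D (VI), E (VII).
Matching root and quality in both lists: C#m, E, F#m, A.
That gives 4 common triads.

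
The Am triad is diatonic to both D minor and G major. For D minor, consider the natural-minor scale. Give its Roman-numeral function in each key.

v in D minor; ii in G major

The scale of D minor (natural minor) is D E F G A B♭ C; A is degree 5, and the triad built there (A-C-E) is minor, so it is v.
The scale of G major is G A B C D E F♯; A is degree 2, and the triad built there (A-C-E) is minor, so it is ii.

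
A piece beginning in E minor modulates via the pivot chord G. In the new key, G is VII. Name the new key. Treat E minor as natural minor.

The numeral VII denotes a major triad on scale degree 7. With G on degree 7, the tonic of the new key is A.
Degree 7 carries a major triad in natural-minor keys, so the destination is A minor.
Check: the diatonic triads of A minor (natural minor) are Am (i), Bdim (ii°), C (III), Dm (iv), Em (v), F (VI), G (VII) — G is indeed VII.

A minor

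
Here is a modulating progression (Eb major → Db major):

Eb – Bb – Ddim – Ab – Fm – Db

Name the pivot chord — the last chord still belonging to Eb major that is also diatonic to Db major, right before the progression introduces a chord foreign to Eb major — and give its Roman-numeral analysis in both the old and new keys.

Chords diatonic to Eb major: Eb, Fm, Gm, Ab, Bb, Cm, Ddim.
Reading the progression, the first chord not in that set is Db, so the modulation leaves Eb major there.
The chord immediately before Db is Fm, which is diatonic to both keys: ii in Eb major and iii in Db major.

Fm — ii in Eb major, iii in Db major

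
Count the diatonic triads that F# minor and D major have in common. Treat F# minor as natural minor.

4

Diatonic triads of F# minor (natural minor): F# minor (i), G# diminished (ii°), A major (III), B minor (iv), C# minor (v), D major (VI), E major (VII).
Diatonic triads of D major: D major (I), E minor (ii), F# minor (iii), G major (IV), A major (V), B minor (vi), C# diminished (vii°).
Matching root and quality in both lists: F# minor, A major, B minor, D major.
That gives 4 common triads.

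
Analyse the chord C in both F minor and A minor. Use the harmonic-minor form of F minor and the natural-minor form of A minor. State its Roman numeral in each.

V in F minor; III in A minor

The scale of F minor (harmonic minor) is F G Ab Bb C Db E; C is degree 5, and the triad built there (C-E-G) is major, so it is V.
The scale of A minor (natural minor) is A B C D E F G; C is degree 3, and the triad built there (C-E-G) is major, so it is III.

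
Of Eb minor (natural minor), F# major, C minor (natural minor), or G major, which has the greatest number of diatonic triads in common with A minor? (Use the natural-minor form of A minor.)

Triads of A minor (natural minor): Am (i), Bdim (ii°), C (III), Dm (iv), Em (v), F (VI), G (VII).
Eb minor (natural minor) shares 0: none.
F# major shares 0: none.
C minor (natural minor) shares 0: none.
G major shares 4: Am, C, Em, G.
The most common triads (4) are shared with G major.

G major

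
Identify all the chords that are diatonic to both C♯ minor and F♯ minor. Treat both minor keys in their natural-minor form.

Triads in C♯ minor (natural minor): C♯m (i), D♯dim (ii°), E (III), F♯m (iv), G♯m (v), A (VI), B (VII).
Triads in F♯ minor (natural minor): F♯m (i), G♯dim (ii°), A (III), Bm (iv), C♯m (v), D (VI), E (VII).
Shared triads with their functions: C♯m (i in C♯ minor, v in F♯ minor); E (III in C♯ minor, VII in F♯ minor); F♯m (iv in C♯ minor, i in F♯ minor); A (VI in C♯ minor, III in F♯ minor).

C♯m, E, F♯m, A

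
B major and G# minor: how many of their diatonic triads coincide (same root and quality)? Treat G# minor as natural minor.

Diatonic triads of B major: B major (I), C# minor (ii), D# minor (iii), E major (IV), F# major (V), G# minor (vi), A# diminished (vii°).
Diatonic triads of G# minor (natural minor): G# minor (i), A# diminished (ii°), B major (III), C# minor (iv), D# minor (v), E major (VI), F# major (VII).
Matching root and quality in both lists: B major, C# minor, D# minor, E major, F# major, G# minor, A# diminished.
That gives 7 common triads.

7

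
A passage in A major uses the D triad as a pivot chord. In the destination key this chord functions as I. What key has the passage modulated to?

D major

The numeral I denotes a major triad on scale degree 1. With D on degree 1, the tonic of the new key is D.
Degree 1 carries a major triad in major keys, so the destination is D major.
Check: the diatonic triads of D major are D (I), Em (ii), F♯m (iii), G (IV), A (V), Bm (vi), C♯dim (vii°) — D is indeed I.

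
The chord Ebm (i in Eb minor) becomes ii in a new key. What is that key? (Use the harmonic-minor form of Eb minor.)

The numeral ii denotes a minor triad on scale degree 2. With Eb on degree 2, the tonic of the new key is Db.
Degree 2 carries a minor triad in major keys, so the destination is Db major.
Check: the diatonic triads of Db major are Db (I), Ebm (ii), Fm (iii), Gb (IV), Ab (V), Bbm (vi), Cdim (vii°) — Ebm is indeed ii.

Db major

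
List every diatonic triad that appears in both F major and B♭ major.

F, Gm, B♭, Dm

Triads in F major: F major (I), G minor (ii), A minor (iii), B♭ major (IV), C major (V), D minor (vi), E diminished (vii°).
Triads in B♭ major: B♭ major (I), C minor (ii), D minor (iii), E♭ major (IV), F major (V), G minor (vi), A diminished (vii°).
Shared triads with their functions: F major (I in F major, V in B♭ major); G minor (ii in F major, vi in B♭ major); B♭ major (IV in F major, I in B♭ major); D minor (vi in F major, iii in B♭ major).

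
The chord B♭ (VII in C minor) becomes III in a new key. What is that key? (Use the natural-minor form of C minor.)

G minor

The numeral III denotes a major triad on scale degree 3. With B♭ on degree 3, the tonic of the new key is G.
Degree 3 carries a major triad in natural-minor keys, so the destination is G minor.
Check: the diatonic triads of G minor (natural minor) are Gm (i), Adim (ii°), B♭ (III), Cm (iv), Dm (v), E♭ (VI), F (VII) — B♭ is indeed III.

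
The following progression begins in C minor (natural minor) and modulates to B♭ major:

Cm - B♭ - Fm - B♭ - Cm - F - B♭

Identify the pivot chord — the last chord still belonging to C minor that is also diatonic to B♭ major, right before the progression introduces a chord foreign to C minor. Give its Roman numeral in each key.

Chords diatonic to C minor: Cm, Ddim, E♭, Fm, Gm, A♭, B♭.
Reading the progression, the first chord not in that set is F, so the modulation leaves C minor there.
The chord immediately before F is Cm, which is diatonic to both keys: i in C minor and ii in B♭ major.

Cm — i in C minor, ii in B♭ major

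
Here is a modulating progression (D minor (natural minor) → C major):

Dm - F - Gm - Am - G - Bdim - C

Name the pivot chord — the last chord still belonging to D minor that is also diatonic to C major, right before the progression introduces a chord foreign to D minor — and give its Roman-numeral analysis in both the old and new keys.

Am — v in D minor, vi in C major

Chords diatonic to D minor: Dm, Edim, F, Gm, Am, Bb, C.
Reading the progression, the first chord not in that set is G, so the modulation leaves D minor there.
The chord immediately before G is Am, which is diatonic to both keys: v in D minor and vi in C major.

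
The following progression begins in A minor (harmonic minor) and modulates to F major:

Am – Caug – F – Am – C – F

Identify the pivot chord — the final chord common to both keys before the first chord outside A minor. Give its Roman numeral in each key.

Am — i in A minor, iii in F major

Chords diatonic to A minor: Am, Bdim, Caug, Dm, E, F, G#dim.
Reading the progression, the first chord not in that set is C, so the modulation leaves A minor there.
The chord immediately before C is Am, which is diatonic to both keys: i in A minor and iii in F major.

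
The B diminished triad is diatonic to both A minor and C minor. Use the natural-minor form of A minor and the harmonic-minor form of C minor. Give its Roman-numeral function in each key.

ii° in A minor; vii° in C minor

The scale of A minor (natural minor) is A B C D E F G; B is degree 2, and the triad built there (B-D-F) is diminished, so it is ii°.
The scale of C minor (harmonic minor) is C D Eb F G Ab B; B is degree 7, and the triad built there (B-D-F) is diminished, so it is vii°.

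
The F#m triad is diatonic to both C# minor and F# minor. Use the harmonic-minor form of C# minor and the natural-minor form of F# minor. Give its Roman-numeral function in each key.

The scale of C# minor (harmonic minor) is C# D# E F# G# A B#; F# is degree 4, and the triad built there (F#-A-C#) is minor, so it is iv.
The scale of F# minor (natural minor) is F# G# A B C# D E; F# is degree 1, and the triad built there (F#-A-C#) is minor, so it is i.

iv in C# minor; i in F# minor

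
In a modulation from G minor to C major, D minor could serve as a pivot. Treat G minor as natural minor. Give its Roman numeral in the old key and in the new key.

v in G minor; ii in C major

The scale of G minor (natural minor) is G A Bb C D Eb F; D is degree 5, and the triad built there (D-F-A) is minor, so it is v.
The scale of C major is C D E F G A B; D is degree 2, and the triad built there (D-F-A) is minor, so it is ii.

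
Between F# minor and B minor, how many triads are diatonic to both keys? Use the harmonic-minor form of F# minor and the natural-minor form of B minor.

3

Diatonic triads of F# minor (harmonic minor): F#m (i), G#dim (ii°), Aaug (III+), Bm (iv), C# (V), D (VI), E#dim (vii°).
Diatonic triads of B minor (natural minor): Bm (i), C#dim (ii°), D (III), Em (iv), F#m (v), G (VI), A (VII).
Matching root and quality in both lists: F#m, Bm, D.
That gives 3 common triads.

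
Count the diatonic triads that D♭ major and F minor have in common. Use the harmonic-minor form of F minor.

3

Diatonic triads of D♭ major: D♭ major (I), E♭ minor (ii), F minor (iii), G♭ major (IV), A♭ major (V), B♭ minor (vi), C diminished (vii°).
Diatonic triads of F minor (harmonic minor): F minor (i), G diminished (ii°), A♭ augmented (III+), B♭ minor (iv), C major (V), D♭ major (VI), E diminished (vii°).
Matching root and quality in both lists: D♭ major, F minor, B♭ minor.
That gives 3 common triads.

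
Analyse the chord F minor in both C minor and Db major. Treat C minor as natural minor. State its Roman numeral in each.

The scale of C minor (natural minor) is C D Eb F G Ab Bb; F is degree 4, and the triad built there (F-Ab-C) is minor, so it is iv.
The scale of Db major is Db Eb F Gb Ab Bb C; F is degree 3, and the triad built there (F-Ab-C) is minor, so it is iii.

iv in C minor; iii in Db major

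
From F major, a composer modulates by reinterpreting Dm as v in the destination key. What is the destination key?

G minor

The numeral v denotes a minor triad on scale degree 5. With D on degree 5, the tonic of the new key is G.
Degree 5 carries a minor triad in natural-minor keys, so the destination is G minor.
Check: the diatonic triads of G minor (natural minor) are Gm (i), Adim (ii°), Bb (III), Cm (iv), Dm (v), Eb (VI), F (VII) — Dm is indeed v.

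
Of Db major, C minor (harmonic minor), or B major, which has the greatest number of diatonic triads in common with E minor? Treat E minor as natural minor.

Triads of E minor (natural minor): E minor (i), F# diminished (ii°), G major (III), A minor (iv), B minor (v), C major (VI), D major (VII).
Db major shares 0: none.
C minor (harmonic minor) shares 1: G.
B major shares 0: none.
The most common triads (1) are shared with C minor.

C minor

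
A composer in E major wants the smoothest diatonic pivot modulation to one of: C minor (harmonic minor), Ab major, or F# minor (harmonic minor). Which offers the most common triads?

Triads of E major: E major (I), F# minor (ii), G# minor (iii), A major (IV), B major (V), C# minor (vi), D# diminished (vii°).
C minor (harmonic minor) shares 0: none.
Ab major shares 0: none.
F# minor (harmonic minor) shares 1: F#m.
The most common triads (1) are shared with F# minor.

F# minor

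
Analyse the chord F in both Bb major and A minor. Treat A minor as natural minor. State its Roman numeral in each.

The scale of Bb major is Bb C D Eb F G A; F is degree 5, and the triad built there (F-A-C) is major, so it is V.
The scale of A minor (natural minor) is A B C D E F G; F is degree 6, and the triad built there (F-A-C) is major, so it is VI.

V in Bb major; VI in A minor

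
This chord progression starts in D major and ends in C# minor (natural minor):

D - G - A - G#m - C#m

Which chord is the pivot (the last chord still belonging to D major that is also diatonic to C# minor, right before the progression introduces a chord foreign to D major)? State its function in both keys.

Chords diatonic to D major: D, Em, F#m, G, A, Bm, C#dim.
Reading the progression, the first chord not in that set is G#m, so the modulation leaves D major there.
The chord immediately before G#m is A, which is diatonic to both keys: V in D major and VI in C# minor.

A — V in D major, VI in C# minor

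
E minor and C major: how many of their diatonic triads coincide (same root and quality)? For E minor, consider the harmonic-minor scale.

3

Diatonic triads of E minor (harmonic minor): Em (i), F#dim (ii°), Gaug (III+), Am (iv), B (V), C (VI), D#dim (vii°).
Diatonic triads of C major: C (I), Dm (ii), Em (iii), F (IV), G (V), Am (vi), Bdim (vii°).
Matching root and quality in both lists: Em, Am, C.
That gives 3 common triads.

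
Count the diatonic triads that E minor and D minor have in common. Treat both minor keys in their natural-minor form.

Diatonic triads of E minor (natural minor): E minor (i), F♯ diminished (ii°), G major (III), A minor (iv), B minor (v), C major (VI), D major (VII).
Diatonic triads of D minor (natural minor): D minor (i), E diminished (ii°), F major (III), G minor (iv), A minor (v), B♭ major (VI), C major (VII).
Matching root and quality in both lists: A minor, C major.
That gives 2 common triads.

2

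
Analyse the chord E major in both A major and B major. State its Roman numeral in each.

The scale of A major is A B C# D E F# G#; E is degree 5, and the triad built there (E-G#-B) is major, so it is V.
The scale of B major is B C# D# E F# G# A#; E is degree 4, and the triad built there (E-G#-B) is major, so it is IV.

V in A major; IV in B major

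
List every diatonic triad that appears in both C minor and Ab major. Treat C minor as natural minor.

Cm, Eb, Fm, Ab

Triads in C minor (natural minor): Cm (i), Ddim (ii°), Eb (III), Fm (iv), Gm (v), Ab (VI), Bb (VII).
Triads in Ab major: Ab (I), Bbm (ii), Cm (iii), Db (IV), Eb (V), Fm (vi), Gdim (vii°).
Shared triads with their functions: Cm (i in C minor, iii in Ab major); Eb (III in C minor, V in Ab major); Fm (iv in C minor, vi in Ab major); Ab (VI in C minor, I in Ab major).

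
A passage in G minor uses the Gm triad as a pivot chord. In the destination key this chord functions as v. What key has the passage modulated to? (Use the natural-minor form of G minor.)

The numeral v denotes a minor triad on scale degree 5. With G on degree 5, the tonic of the new key is C.
Degree 5 carries a minor triad in natural-minor keys, so the destination is C minor.
Check: the diatonic triads of C minor (natural minor) are Cm (i), Ddim (ii°), Eb (III), Fm (iv), Gm (v), Ab (VI), Bb (VII) — Gm is indeed v.

C minor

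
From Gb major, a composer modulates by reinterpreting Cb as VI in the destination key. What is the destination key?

The numeral VI denotes a major triad on scale degree 6. With Cb on degree 6, the tonic of the new key is Eb.
Degree 6 carries a major triad in minor keys, so the destination is Eb minor.
Check: the diatonic triads of Eb minor (natural minor) are Ebm (i), Fdim (ii°), Gb (III), Abm (iv), Bbm (v), Cb (VI), Db (VII) — Cb is indeed VI.

Eb minor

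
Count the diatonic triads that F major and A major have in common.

Diatonic triads of F major: F major (I), G minor (ii), A minor (iii), Bb major (IV), C major (V), D minor (vi), E diminished (vii°).
Diatonic triads of A major: A major (I), B minor (ii), C# minor (iii), D major (IV), E major (V), F# minor (vi), G# diminished (vii°).
No triad has the same root and quality in both keys.

0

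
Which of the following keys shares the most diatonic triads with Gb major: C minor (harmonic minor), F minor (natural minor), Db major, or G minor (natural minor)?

Triads of Gb major: Gb (I), Abm (ii), Bbm (iii), Cb (IV), Db (V), Ebm (vi), Fdim (vii°).
C minor (harmonic minor) shares 0: none.
F minor (natural minor) shares 2: Bbm, Db.
Db major shares 4: Gb, Bbm, Db, Ebm.
G minor (natural minor) shares 0: none.
The most common triads (4) are shared with Db major.

Db major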